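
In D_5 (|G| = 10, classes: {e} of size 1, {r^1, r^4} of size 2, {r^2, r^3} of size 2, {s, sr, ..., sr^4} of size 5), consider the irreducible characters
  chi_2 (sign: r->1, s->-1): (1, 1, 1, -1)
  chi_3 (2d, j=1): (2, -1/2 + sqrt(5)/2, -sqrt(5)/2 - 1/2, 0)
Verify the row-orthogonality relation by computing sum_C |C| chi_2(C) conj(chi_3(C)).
Sum = 0; so <chi_2, chi_3> = 0 (distinct irreducibles are orthogonal).

Solution. Compute term by term over conjugacy classes (|C| * chi_2(C) * conj(chi_3(C))):
  1*(1)*conj(2) + 2*(1)*conj(-1/2 + sqrt(5)/2) + 2*(1)*conj(-sqrt(5)/2 - 1/2) + 5*(-1)*conj(0)
  = (2) + (-1 + sqrt(5)) + (-sqrt(5) - 1) + (0)
  = 0.
Dividing by |G| = 10 gives 0/10 = 0, matching the row-orthogonality relation <chi_2, chi_3> = [chi_2 = chi_3].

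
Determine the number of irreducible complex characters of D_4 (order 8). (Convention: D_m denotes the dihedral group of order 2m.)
5

Derivation: The number of irreducible complex representations of a finite group equals its number of conjugacy classes. D_4 has 5 conjugacy classes (n/2 + 3 for n even), so D_4 (order 8) has exactly 5 irreducible complex representations.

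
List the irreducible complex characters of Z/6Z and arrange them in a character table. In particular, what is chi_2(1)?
Character table of Z/6Z (irreps indexed chi_0,...,chi_5 with chi_k(m) = zeta_6^(k*m), zeta_6 = exp(2*pi*i/6)):
  irrep \ class  {0} (size 1)  {1} (size 1)    {2} (size 1)    {3} (size 1)  {4} (size 1)    {5} (size 1)  
  chi_0          1             1               1               1             1               1             
  chi_1          1             exp(I*pi/3)     exp(2*I*pi/3)   -1            exp(-2*I*pi/3)  exp(-I*pi/3)  
  chi_2          1             exp(2*I*pi/3)   exp(-2*I*pi/3)  1             exp(2*I*pi/3)   exp(-2*I*pi/3)
  chi_3          1             -1              1               -1            1               -1            
  chi_4          1             exp(-2*I*pi/3)  exp(2*I*pi/3)   1             exp(-2*I*pi/3)  exp(2*I*pi/3) 
  chi_5          1             exp(-I*pi/3)    exp(-2*I*pi/3)  -1            exp(2*I*pi/3)   exp(I*pi/3)   

Spot check: chi_2(1) = zeta_6^(2*1) = zeta_6^2 = exp(2*I*pi/3).

Z/6Z is abelian, so all 6 irreducible complex representations are 1-dimensional. They are given by chi_k(m) = zeta_6^(k*m) for k = 0,...,5. Row orthogonality: sum_m chi_k(m) conj(chi_l(m)) = 6 * [k = l].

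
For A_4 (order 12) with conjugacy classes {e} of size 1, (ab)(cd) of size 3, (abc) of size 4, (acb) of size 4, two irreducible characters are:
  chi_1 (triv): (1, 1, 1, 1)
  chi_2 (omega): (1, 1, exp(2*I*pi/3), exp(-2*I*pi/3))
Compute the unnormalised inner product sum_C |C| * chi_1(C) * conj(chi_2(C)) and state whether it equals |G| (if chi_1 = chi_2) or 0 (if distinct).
Sum = 0; so <chi_1, chi_2> = 0 (distinct irreducibles are orthogonal).

Argument: Compute term by term over conjugacy classes (|C| * chi_1(C) * conj(chi_2(C))):
  1*(1)*conj(1) + 3*(1)*conj(1) + 4*(1)*conj(exp(2*I*pi/3)) + 4*(1)*conj(exp(-2*I*pi/3))
  = (1) + (3) + (4*exp(-2*I*pi/3)) + (4*exp(2*I*pi/3))
  = 0.
(Exp terms are combined using exp(i*s)*conj(exp(i*t)) = exp(i*(s-t)), and sums of them are collapsed using the identity that for every m > 1 the m distinct m-th roots of unity sum to 0, e.g. 1 + exp(2*I*pi/3) + exp(-2*I*pi/3) = 0.)
Dividing by |G| = 12 gives 0/12 = 0, matching the row-orthogonality relation <chi_1, chi_2> = [chi_1 = chi_2].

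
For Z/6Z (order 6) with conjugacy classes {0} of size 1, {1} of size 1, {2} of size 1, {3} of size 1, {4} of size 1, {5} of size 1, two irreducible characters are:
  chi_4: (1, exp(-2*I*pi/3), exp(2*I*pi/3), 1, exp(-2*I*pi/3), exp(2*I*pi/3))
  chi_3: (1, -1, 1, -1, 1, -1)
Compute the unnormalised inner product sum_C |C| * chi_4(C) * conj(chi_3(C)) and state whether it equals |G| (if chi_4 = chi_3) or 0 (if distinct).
Sum = 0; so <chi_4, chi_3> = 0 (distinct irreducibles are orthogonal).

Working: Compute term by term over conjugacy classes (|C| * chi_4(C) * conj(chi_3(C))):
  1*(1)*conj(1) + 1*(exp(-2*I*pi/3))*conj(-1) + 1*(exp(2*I*pi/3))*conj(1) + 1*(1)*conj(-1) + 1*(exp(-2*I*pi/3))*conj(1) + 1*(exp(2*I*pi/3))*conj(-1)
  = (1) + (-exp(-2*I*pi/3)) + (exp(2*I*pi/3)) + (-1) + (exp(-2*I*pi/3)) + (-exp(2*I*pi/3))
  = 0.
(Exp terms are combined using exp(i*s)*conj(exp(i*t)) = exp(i*(s-t)), and sums of them are collapsed using the identity that for every m > 1 the m distinct m-th roots of unity sum to 0, e.g. 1 + exp(2*I*pi/3) + exp(-2*I*pi/3) = 0.)
Dividing by |G| = 6 gives 0/6 = 0, matching the row-orthogonality relation <chi_4, chi_3> = [chi_4 = chi_3].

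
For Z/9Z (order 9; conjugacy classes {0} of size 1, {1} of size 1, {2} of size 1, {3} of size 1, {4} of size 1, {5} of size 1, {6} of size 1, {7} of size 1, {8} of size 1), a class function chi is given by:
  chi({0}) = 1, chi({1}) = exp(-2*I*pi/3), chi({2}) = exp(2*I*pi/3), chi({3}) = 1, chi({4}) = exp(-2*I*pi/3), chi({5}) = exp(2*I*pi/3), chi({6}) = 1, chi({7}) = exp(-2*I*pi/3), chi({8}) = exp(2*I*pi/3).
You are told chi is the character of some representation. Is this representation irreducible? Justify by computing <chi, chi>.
Irreducible: <chi, chi> = 1.

Why: <chi, chi> = (1/|G|) sum_C |C| * |chi(C)|^2 = (1/9)[1*|1|^2 + 1*|exp(-2*I*pi/3)|^2 + 1*|exp(2*I*pi/3)|^2 + 1*|1|^2 + 1*|exp(-2*I*pi/3)|^2 + 1*|exp(2*I*pi/3)|^2 + 1*|1|^2 + 1*|exp(-2*I*pi/3)|^2 + 1*|exp(2*I*pi/3)|^2]
  = (1/9)[(1) + (1) + (1) + (1) + (1) + (1) + (1) + (1) + (1)] = 9/9 = 1.
(Exp terms are combined using exp(i*s)*conj(exp(i*t)) = exp(i*(s-t)), and sums of them are collapsed using the identity that for every m > 1 the m distinct m-th roots of unity sum to 0, e.g. 1 + exp(2*I*pi/3) + exp(-2*I*pi/3) = 0.)
A character is irreducible iff <chi, chi> = 1, so this representation is irreducible.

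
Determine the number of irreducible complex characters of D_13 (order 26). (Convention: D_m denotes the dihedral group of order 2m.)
8

Justification: The number of irreducible complex representations of a finite group equals its number of conjugacy classes. D_13 has 8 conjugacy classes ((n+3)/2 for n odd), so D_13 (order 26) has exactly 8 irreducible complex representations.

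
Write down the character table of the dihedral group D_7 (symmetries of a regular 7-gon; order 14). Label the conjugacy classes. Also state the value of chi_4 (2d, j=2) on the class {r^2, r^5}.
Conjugacy classes: {e} of size 1, {r^1, r^6} of size 2, {r^2, r^5} of size 2, {r^3, r^4} of size 2, {s, sr, ..., sr^6} of size 7.
Character table:
  irrep \ class              {e} (size 1)  {r^1, r^6} (size 2)  {r^2, r^5} (size 2)  {r^3, r^4} (size 2)  {s, sr, ..., sr^6} (size 7)
  chi_1 (triv)               1             1                    1                    1                    1                          
  chi_2 (sign: r->1, s->-1)  1             1                    1                    1                    -1                         
  chi_3 (2d, j=1)            2             2*cos(2*pi/7)        -2*cos(3*pi/7)       -2*cos(pi/7)         0                          
  chi_4 (2d, j=2)            2             -2*cos(3*pi/7)       -2*cos(pi/7)         2*cos(2*pi/7)        0                          
  chi_5 (2d, j=3)            2             -2*cos(pi/7)         2*cos(2*pi/7)        -2*cos(3*pi/7)       0                          

Spot check: chi_4 (2d, j=2) on {r^2, r^5} = -2*cos(pi/7).

Why: D_7 has order 2*7 = 14 with 5 conjugacy classes, hence 5 irreducibles. Sum of squared dims 1 + 1 + 4 + 4 + 4 = 14 = |G|. Linear characters come from the abelianisation; the 2-dimensional irreps have character r^k -> 2*cos(2*pi*j*k/7), reflections -> 0.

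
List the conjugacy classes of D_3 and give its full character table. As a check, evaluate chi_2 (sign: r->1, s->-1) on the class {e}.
Conjugacy classes: {e} of size 1, {r^1, r^2} of size 2, {s, sr, ..., sr^2} of size 3.
Character table:
  irrep \ class              {e} (size 1)  {r^1, r^2} (size 2)  {s, sr, ..., sr^2} (size 3)
  chi_1 (triv)               1             1                    1                          
  chi_2 (sign: r->1, s->-1)  1             1                    -1                         
  chi_3 (2d, j=1)            2             -1                   0                          

Spot check: chi_2 (sign: r->1, s->-1) on {e} = 1.

Details: D_3 has order 2*3 = 6 with 3 conjugacy classes, hence 3 irreducibles. Sum of squared dims 1 + 1 + 4 = 6 = |G|. Linear characters come from the abelianisation; the 2-dimensional irreps have character r^k -> 2*cos(2*pi*j*k/3), reflections -> 0.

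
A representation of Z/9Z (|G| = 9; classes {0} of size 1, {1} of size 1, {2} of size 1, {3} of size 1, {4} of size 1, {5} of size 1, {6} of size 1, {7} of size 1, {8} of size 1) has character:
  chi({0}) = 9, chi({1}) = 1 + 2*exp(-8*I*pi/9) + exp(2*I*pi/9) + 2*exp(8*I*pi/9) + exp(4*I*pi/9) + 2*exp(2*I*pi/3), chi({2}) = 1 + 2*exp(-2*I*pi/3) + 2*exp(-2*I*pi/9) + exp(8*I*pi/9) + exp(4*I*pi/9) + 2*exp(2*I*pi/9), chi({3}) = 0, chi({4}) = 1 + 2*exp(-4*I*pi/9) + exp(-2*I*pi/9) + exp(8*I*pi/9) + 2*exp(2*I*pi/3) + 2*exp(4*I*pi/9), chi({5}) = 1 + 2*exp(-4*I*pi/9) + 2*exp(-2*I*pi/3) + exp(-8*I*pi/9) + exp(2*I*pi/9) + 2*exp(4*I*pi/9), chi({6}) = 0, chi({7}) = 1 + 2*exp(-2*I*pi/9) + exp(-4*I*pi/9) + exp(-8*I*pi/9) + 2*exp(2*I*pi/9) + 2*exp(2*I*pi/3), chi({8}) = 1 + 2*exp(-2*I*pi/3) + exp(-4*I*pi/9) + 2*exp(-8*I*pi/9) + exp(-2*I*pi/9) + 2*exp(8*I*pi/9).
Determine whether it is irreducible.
Not irreducible (reducible): <chi, chi> = 15 > 1.

Solution. <chi, chi> = (1/|G|) sum_C |C| * |chi(C)|^2 = (1/9)[1*|9|^2 + 1*|1 + 2*exp(-8*I*pi/9) + exp(2*I*pi/9) + 2*exp(8*I*pi/9) + exp(4*I*pi/9) + 2*exp(2*I*pi/3)|^2 + 1*|1 + 2*exp(-2*I*pi/3) + 2*exp(-2*I*pi/9) + exp(8*I*pi/9) + exp(4*I*pi/9) + 2*exp(2*I*pi/9)|^2 + 1*|0|^2 + 1*|1 + 2*exp(-4*I*pi/9) + exp(-2*I*pi/9) + exp(8*I*pi/9) + 2*exp(2*I*pi/3) + 2*exp(4*I*pi/9)|^2 + 1*|1 + 2*exp(-4*I*pi/9) + 2*exp(-2*I*pi/3) + exp(-8*I*pi/9) + exp(2*I*pi/9) + 2*exp(4*I*pi/9)|^2 + 1*|0|^2 + 1*|1 + 2*exp(-2*I*pi/9) + exp(-4*I*pi/9) + exp(-8*I*pi/9) + 2*exp(2*I*pi/9) + 2*exp(2*I*pi/3)|^2 + 1*|1 + 2*exp(-2*I*pi/3) + exp(-4*I*pi/9) + 2*exp(-8*I*pi/9) + exp(-2*I*pi/9) + 2*exp(8*I*pi/9)|^2]
  = (1/9)[(81) + (15 + 9*exp(-4*I*pi/9) + 12*exp(-2*I*pi/9) + 6*exp(-2*I*pi/3) + 6*exp(-8*I*pi/9) + 6*exp(8*I*pi/9) + 6*exp(2*I*pi/3) + 12*exp(2*I*pi/9) + 9*exp(4*I*pi/9)) + (15 + 12*exp(-4*I*pi/9) + 6*exp(-2*I*pi/3) + 6*exp(-2*I*pi/9) + 9*exp(-8*I*pi/9) + 9*exp(8*I*pi/9) + 6*exp(2*I*pi/9) + 6*exp(2*I*pi/3) + 12*exp(4*I*pi/9)) + (0) + (15 + 6*exp(-4*I*pi/9) + 9*exp(-2*I*pi/9) + 6*exp(-2*I*pi/3) + 12*exp(-8*I*pi/9) + 12*exp(8*I*pi/9) + 6*exp(2*I*pi/3) + 9*exp(2*I*pi/9) + 6*exp(4*I*pi/9)) + (15 + 6*exp(-4*I*pi/9) + 9*exp(-2*I*pi/9) + 6*exp(-2*I*pi/3) + 12*exp(-8*I*pi/9) + 12*exp(8*I*pi/9) + 6*exp(2*I*pi/3) + 9*exp(2*I*pi/9) + 6*exp(4*I*pi/9)) + (0) + (15 + 12*exp(-4*I*pi/9) + 6*exp(-2*I*pi/3) + 6*exp(-2*I*pi/9) + 9*exp(-8*I*pi/9) + 9*exp(8*I*pi/9) + 6*exp(2*I*pi/9) + 6*exp(2*I*pi/3) + 12*exp(4*I*pi/9)) + (15 + 9*exp(-4*I*pi/9) + 12*exp(-2*I*pi/9) + 6*exp(-2*I*pi/3) + 6*exp(-8*I*pi/9) + 6*exp(8*I*pi/9) + 6*exp(2*I*pi/3) + 12*exp(2*I*pi/9) + 9*exp(4*I*pi/9))] = 135/9 = 15.
(Exp terms are combined using exp(i*s)*conj(exp(i*t)) = exp(i*(s-t)), and sums of them are collapsed using the identity that for every m > 1 the m distinct m-th roots of unity sum to 0, e.g. 1 + exp(2*I*pi/3) + exp(-2*I*pi/3) = 0.)
A character is irreducible iff <chi, chi> = 1, so this representation is reducible.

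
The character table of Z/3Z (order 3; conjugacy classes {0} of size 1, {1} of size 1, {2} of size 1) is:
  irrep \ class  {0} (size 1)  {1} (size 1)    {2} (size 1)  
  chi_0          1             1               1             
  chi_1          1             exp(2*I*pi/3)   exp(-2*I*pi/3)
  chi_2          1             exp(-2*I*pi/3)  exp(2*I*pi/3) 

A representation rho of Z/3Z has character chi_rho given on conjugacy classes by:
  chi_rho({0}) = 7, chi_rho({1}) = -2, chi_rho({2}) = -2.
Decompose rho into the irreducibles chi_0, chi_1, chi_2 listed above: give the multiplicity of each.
Multiplicities: chi_0: 1, chi_1: 3, chi_2: 3.

Use <chi_rho, chi> = (1/|G|) sum_C |C| * chi_rho(C) * conj(chi(C)) with |G| = 3 for each irreducible chi in the table:
  <chi_rho, chi_0> = (1/3)[1*(7)*conj(1) + 1*(-2)*conj(1) + 1*(-2)*conj(1)]
      = (1/3)[(7) + (-2) + (-2)] = 3/3 = 1
  <chi_rho, chi_1> = (1/3)[1*(7)*conj(1) + 1*(-2)*conj(exp(2*I*pi/3)) + 1*(-2)*conj(exp(-2*I*pi/3))]
      = (1/3)[(7) + (3 + exp(-2*I*pi/3) + 3*exp(2*I*pi/3)) + (3 + 3*exp(-2*I*pi/3) + exp(2*I*pi/3))] = 9/3 = 3
  <chi_rho, chi_2> = (1/3)[1*(7)*conj(1) + 1*(-2)*conj(exp(-2*I*pi/3)) + 1*(-2)*conj(exp(2*I*pi/3))]
      = (1/3)[(7) + (3 + 3*exp(-2*I*pi/3) + exp(2*I*pi/3)) + (3 + exp(-2*I*pi/3) + 3*exp(2*I*pi/3))] = 9/3 = 3
(Exp terms are combined using exp(i*s)*conj(exp(i*t)) = exp(i*(s-t)), and sums of them are collapsed using the identity that for every m > 1 the m distinct m-th roots of unity sum to 0, e.g. 1 + exp(2*I*pi/3) + exp(-2*I*pi/3) = 0.)
Dimension check: dim(rho) = sum (mult * dim) = 1*1 + 3*1 + 3*1 = 7 = chi_rho(e) = 7.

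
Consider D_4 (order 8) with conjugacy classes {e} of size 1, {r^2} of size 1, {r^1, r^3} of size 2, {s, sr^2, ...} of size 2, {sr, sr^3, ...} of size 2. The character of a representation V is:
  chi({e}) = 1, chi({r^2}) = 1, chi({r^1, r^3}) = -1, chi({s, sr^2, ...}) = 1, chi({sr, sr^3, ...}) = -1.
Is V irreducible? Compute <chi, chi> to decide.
Irreducible: <chi, chi> = 1.

Details: <chi, chi> = (1/|G|) sum_C |C| * |chi(C)|^2 = (1/8)[1*|1|^2 + 1*|1|^2 + 2*|-1|^2 + 2*|1|^2 + 2*|-1|^2]
  = (1/8)[(1) + (1) + (2) + (2) + (2)] = 8/8 = 1.
A character is irreducible iff <chi, chi> = 1, so this representation is irreducible.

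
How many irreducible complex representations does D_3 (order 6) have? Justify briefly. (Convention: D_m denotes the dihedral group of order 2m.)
3

Argument: The number of irreducible complex representations of a finite group equals its number of conjugacy classes. D_3 has 3 conjugacy classes ((n+3)/2 for n odd), so D_3 (order 6) has exactly 3 irreducible complex representations.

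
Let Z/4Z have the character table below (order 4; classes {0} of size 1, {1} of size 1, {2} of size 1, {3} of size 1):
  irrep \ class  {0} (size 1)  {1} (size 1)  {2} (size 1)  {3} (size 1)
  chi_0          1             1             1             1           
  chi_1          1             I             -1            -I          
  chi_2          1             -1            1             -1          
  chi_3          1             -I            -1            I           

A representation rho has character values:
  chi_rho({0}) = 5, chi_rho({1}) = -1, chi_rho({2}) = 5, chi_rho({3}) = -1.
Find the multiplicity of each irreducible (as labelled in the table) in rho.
Multiplicities: chi_0: 2, chi_1: 0, chi_2: 3, chi_3: 0.

Derivation: Use <chi_rho, chi> = (1/|G|) sum_C |C| * chi_rho(C) * conj(chi(C)) with |G| = 4 for each irreducible chi in the table:
  <chi_rho, chi_0> = (1/4)[1*(5)*conj(1) + 1*(-1)*conj(1) + 1*(5)*conj(1) + 1*(-1)*conj(1)]
      = (1/4)[(5) + (-1) + (5) + (-1)] = 8/4 = 2
  <chi_rho, chi_1> = (1/4)[1*(5)*conj(1) + 1*(-1)*conj(I) + 1*(5)*conj(-1) + 1*(-1)*conj(-I)]
      = (1/4)[(5) + (I) + (-5) + (-I)] = 0/4 = 0
  <chi_rho, chi_2> = (1/4)[1*(5)*conj(1) + 1*(-1)*conj(-1) + 1*(5)*conj(1) + 1*(-1)*conj(-1)]
      = (1/4)[(5) + (1) + (5) + (1)] = 12/4 = 3
  <chi_rho, chi_3> = (1/4)[1*(5)*conj(1) + 1*(-1)*conj(-I) + 1*(5)*conj(-1) + 1*(-1)*conj(I)]
      = (1/4)[(5) + (-I) + (-5) + (I)] = 0/4 = 0
(Exp terms are combined using exp(i*s)*conj(exp(i*t)) = exp(i*(s-t)), and sums of them are collapsed using the identity that for every m > 1 the m distinct m-th roots of unity sum to 0, e.g. 1 + exp(2*I*pi/3) + exp(-2*I*pi/3) = 0.)
Dimension check: dim(rho) = sum (mult * dim) = 2*1 + 0*1 + 3*1 + 0*1 = 5 = chi_rho(e) = 5.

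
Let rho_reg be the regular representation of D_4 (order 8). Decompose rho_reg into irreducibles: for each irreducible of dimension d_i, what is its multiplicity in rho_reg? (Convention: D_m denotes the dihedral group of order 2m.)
Each irreducible V_i of dimension d_i appears with multiplicity d_i, i.e. rho_reg = (direct sum over all irreducibles V_i) d_i V_i. The irreducible dimensions for D_4 are 1, 1, 1, 1, 2: 4 irreducibles of dimension 1, each with multiplicity 1; 1 irreducible of dimension 2, with multiplicity 2. Total dimension 4*1*1 + 1*2*2 = 8 = |G|.

Reasoning: General theorem: in the regular representation of a finite group G, each irreducible appears with multiplicity equal to its dimension. Check: dim(rho_reg) = sum d_i^2 = 1 + 1 + 1 + 1 + 4 = 8 = |G|.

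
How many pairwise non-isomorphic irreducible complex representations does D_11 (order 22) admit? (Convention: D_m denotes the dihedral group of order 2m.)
7

Justification: The number of irreducible complex representations of a finite group equals its number of conjugacy classes. D_11 has 7 conjugacy classes ((n+3)/2 for n odd), so D_11 (order 22) has exactly 7 irreducible complex representations.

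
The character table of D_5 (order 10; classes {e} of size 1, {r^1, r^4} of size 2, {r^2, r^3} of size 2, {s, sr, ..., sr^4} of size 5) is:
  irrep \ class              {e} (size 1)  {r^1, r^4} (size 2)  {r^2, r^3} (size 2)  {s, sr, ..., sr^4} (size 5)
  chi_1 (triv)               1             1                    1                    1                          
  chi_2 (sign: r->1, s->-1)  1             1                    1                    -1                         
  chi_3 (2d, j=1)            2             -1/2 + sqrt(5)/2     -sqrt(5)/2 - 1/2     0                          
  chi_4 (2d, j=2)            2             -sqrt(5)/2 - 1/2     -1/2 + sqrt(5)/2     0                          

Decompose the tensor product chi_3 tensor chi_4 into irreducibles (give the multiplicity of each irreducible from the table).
chi_3 tensor chi_4 = chi_3 + chi_4 (all other irreducibles have multiplicity 0).

Explanation: The character of a tensor product is the pointwise product (chi_3 * chi_4)(C) = chi_3(C) * chi_4(C):
  {e}: (2)*(2), {r^1, r^4}: (-1/2 + sqrt(5)/2)*(-sqrt(5)/2 - 1/2), {r^2, r^3}: (-sqrt(5)/2 - 1/2)*(-1/2 + sqrt(5)/2), {s, sr, ..., sr^4}: (0)*(0)
so (chi_3 * chi_4) takes values
  {e} -> 4, {r^1, r^4} -> -1, {r^2, r^3} -> -1, {s, sr, ..., sr^4} -> 0.
Now take the inner product of this character with each irreducible chi from the table, <chi_3*chi_4, chi> = (1/10) sum_C |C| (chi_3*chi_4)(C) conj(chi(C)):
  <chi_3*chi_4, chi_1> = (1/10)[1*(4)*conj(1) + 2*(-1)*conj(1) + 2*(-1)*conj(1) + 5*(0)*conj(1)]
      = (1/10)[(4) + (-2) + (-2) + (0)] = 0/10 = 0
  <chi_3*chi_4, chi_2> = (1/10)[1*(4)*conj(1) + 2*(-1)*conj(1) + 2*(-1)*conj(1) + 5*(0)*conj(-1)]
      = (1/10)[(4) + (-2) + (-2) + (0)] = 0/10 = 0
  <chi_3*chi_4, chi_3> = (1/10)[1*(4)*conj(2) + 2*(-1)*conj(-1/2 + sqrt(5)/2) + 2*(-1)*conj(-sqrt(5)/2 - 1/2) + 5*(0)*conj(0)]
      = (1/10)[(8) + (1 - sqrt(5)) + (1 + sqrt(5)) + (0)] = 10/10 = 1
  <chi_3*chi_4, chi_4> = (1/10)[1*(4)*conj(2) + 2*(-1)*conj(-sqrt(5)/2 - 1/2) + 2*(-1)*conj(-1/2 + sqrt(5)/2) + 5*(0)*conj(0)]
      = (1/10)[(8) + (1 + sqrt(5)) + (1 - sqrt(5)) + (0)] = 10/10 = 1
Hence the multiplicities are chi_3: 1, chi_4: 1. Dimension check: dim(chi_3)*dim(chi_4) = 2*2 = 4 and sum (mult * dim) = 1*2 + 1*2 = 4.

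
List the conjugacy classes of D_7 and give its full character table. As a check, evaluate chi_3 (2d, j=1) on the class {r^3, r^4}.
Conjugacy classes: {e} of size 1, {r^1, r^6} of size 2, {r^2, r^5} of size 2, {r^3, r^4} of size 2, {s, sr, ..., sr^6} of size 7.
Character table:
  irrep \ class              {e} (size 1)  {r^1, r^6} (size 2)  {r^2, r^5} (size 2)  {r^3, r^4} (size 2)  {s, sr, ..., sr^6} (size 7)
  chi_1 (triv)               1             1                    1                    1                    1                          
  chi_2 (sign: r->1, s->-1)  1             1                    1                    1                    -1                         
  chi_3 (2d, j=1)            2             2*cos(2*pi/7)        -2*cos(3*pi/7)       -2*cos(pi/7)         0                          
  chi_4 (2d, j=2)            2             -2*cos(3*pi/7)       -2*cos(pi/7)         2*cos(2*pi/7)        0                          
  chi_5 (2d, j=3)            2             -2*cos(pi/7)         2*cos(2*pi/7)        -2*cos(3*pi/7)       0                          

Spot check: chi_3 (2d, j=1) on {r^3, r^4} = -2*cos(pi/7).

Argument: D_7 has order 2*7 = 14 with 5 conjugacy classes, hence 5 irreducibles. Sum of squared dims 1 + 1 + 4 + 4 + 4 = 14 = |G|. Linear characters come from the abelianisation; the 2-dimensional irreps have character r^k -> 2*cos(2*pi*j*k/7), reflections -> 0.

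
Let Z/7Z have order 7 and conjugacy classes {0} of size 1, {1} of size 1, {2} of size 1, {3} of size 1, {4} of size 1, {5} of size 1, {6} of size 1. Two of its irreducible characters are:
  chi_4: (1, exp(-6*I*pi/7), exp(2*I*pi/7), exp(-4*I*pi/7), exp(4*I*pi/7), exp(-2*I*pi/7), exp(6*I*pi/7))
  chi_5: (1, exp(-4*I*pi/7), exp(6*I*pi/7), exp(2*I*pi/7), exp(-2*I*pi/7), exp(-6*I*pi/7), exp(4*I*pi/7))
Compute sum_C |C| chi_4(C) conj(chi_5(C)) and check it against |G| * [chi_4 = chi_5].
Sum = 0; so <chi_4, chi_5> = 0 (distinct irreducibles are orthogonal).

Why: Compute term by term over conjugacy classes (|C| * chi_4(C) * conj(chi_5(C))):
  1*(1)*conj(1) + 1*(exp(-6*I*pi/7))*conj(exp(-4*I*pi/7)) + 1*(exp(2*I*pi/7))*conj(exp(6*I*pi/7)) + 1*(exp(-4*I*pi/7))*conj(exp(2*I*pi/7)) + 1*(exp(4*I*pi/7))*conj(exp(-2*I*pi/7)) + 1*(exp(-2*I*pi/7))*conj(exp(-6*I*pi/7)) + 1*(exp(6*I*pi/7))*conj(exp(4*I*pi/7))
  = (1) + (exp(-2*I*pi/7)) + (exp(-4*I*pi/7)) + (exp(-6*I*pi/7)) + (exp(6*I*pi/7)) + (exp(4*I*pi/7)) + (exp(2*I*pi/7))
  = 0.
(Exp terms are combined using exp(i*s)*conj(exp(i*t)) = exp(i*(s-t)), and sums of them are collapsed using the identity that for every m > 1 the m distinct m-th roots of unity sum to 0, e.g. 1 + exp(2*I*pi/3) + exp(-2*I*pi/3) = 0.)
Dividing by |G| = 7 gives 0/7 = 0, matching the row-orthogonality relation <chi_4, chi_5> = [chi_4 = chi_5].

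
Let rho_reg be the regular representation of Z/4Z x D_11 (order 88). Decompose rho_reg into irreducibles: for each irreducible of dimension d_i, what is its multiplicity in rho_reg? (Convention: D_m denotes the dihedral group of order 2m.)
Each irreducible V_i of dimension d_i appears with multiplicity d_i, i.e. rho_reg = (direct sum over all irreducibles V_i) d_i V_i. The irreducible dimensions for Z/4Z x D_11 are 1, 1, 1, 1, 1, 1, 1, 1, 2, 2, 2, 2, 2, 2, 2, 2, 2, 2, 2, 2, 2, 2, 2, 2, 2, 2, 2, 2: 8 irreducibles of dimension 1, each with multiplicity 1; 20 irreducibles of dimension 2, each with multiplicity 2. Total dimension 8*1*1 + 20*2*2 = 88 = |G|.

Proof sketch: General theorem: in the regular representation of a finite group G, each irreducible appears with multiplicity equal to its dimension. Check: dim(rho_reg) = sum d_i^2 = 1 + 1 + 1 + 1 + 1 + 1 + 1 + 1 + 4 + 4 + 4 + 4 + 4 + 4 + 4 + 4 + 4 + 4 + 4 + 4 + 4 + 4 + 4 + 4 + 4 + 4 + 4 + 4 = 88 = |G|.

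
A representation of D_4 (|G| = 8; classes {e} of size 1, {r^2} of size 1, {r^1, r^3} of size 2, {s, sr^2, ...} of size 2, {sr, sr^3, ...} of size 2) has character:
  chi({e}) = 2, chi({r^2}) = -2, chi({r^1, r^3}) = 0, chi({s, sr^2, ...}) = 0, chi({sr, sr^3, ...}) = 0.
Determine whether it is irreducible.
Irreducible: <chi, chi> = 1.

Details: <chi, chi> = (1/|G|) sum_C |C| * |chi(C)|^2 = (1/8)[1*|2|^2 + 1*|-2|^2 + 2*|0|^2 + 2*|0|^2 + 2*|0|^2]
  = (1/8)[(4) + (4) + (0) + (0) + (0)] = 8/8 = 1.
A character is irreducible iff <chi, chi> = 1, so this representation is irreducible.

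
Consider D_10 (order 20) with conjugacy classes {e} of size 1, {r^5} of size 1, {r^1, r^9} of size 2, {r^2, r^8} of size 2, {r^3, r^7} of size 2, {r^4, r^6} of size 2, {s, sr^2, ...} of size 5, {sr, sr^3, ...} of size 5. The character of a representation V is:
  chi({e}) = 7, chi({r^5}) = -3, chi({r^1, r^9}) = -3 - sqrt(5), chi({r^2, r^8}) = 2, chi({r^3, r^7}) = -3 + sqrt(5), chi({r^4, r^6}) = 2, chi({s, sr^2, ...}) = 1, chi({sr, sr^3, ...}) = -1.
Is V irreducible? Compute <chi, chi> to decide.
Not irreducible (reducible): <chi, chi> = 7 > 1.

Why: <chi, chi> = (1/|G|) sum_C |C| * |chi(C)|^2 = (1/20)[1*|7|^2 + 1*|-3|^2 + 2*|-3 - sqrt(5)|^2 + 2*|2|^2 + 2*|-3 + sqrt(5)|^2 + 2*|2|^2 + 5*|1|^2 + 5*|-1|^2]
  = (1/20)[(49) + (9) + (12*sqrt(5) + 28) + (8) + (28 - 12*sqrt(5)) + (8) + (5) + (5)] = 140/20 = 7.
A character is irreducible iff <chi, chi> = 1, so this representation is reducible.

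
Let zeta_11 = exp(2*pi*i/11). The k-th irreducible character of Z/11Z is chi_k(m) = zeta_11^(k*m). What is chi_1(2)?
chi_1(2) = zeta_11^2 = exp(4*I*pi/11)

Proof sketch: chi_1(2) = zeta_11^(1*2) = zeta_11^2. Since zeta_11^11 = 1, this equals zeta_11^2 = exp(2*pi*i*2/11) = exp(4*I*pi/11).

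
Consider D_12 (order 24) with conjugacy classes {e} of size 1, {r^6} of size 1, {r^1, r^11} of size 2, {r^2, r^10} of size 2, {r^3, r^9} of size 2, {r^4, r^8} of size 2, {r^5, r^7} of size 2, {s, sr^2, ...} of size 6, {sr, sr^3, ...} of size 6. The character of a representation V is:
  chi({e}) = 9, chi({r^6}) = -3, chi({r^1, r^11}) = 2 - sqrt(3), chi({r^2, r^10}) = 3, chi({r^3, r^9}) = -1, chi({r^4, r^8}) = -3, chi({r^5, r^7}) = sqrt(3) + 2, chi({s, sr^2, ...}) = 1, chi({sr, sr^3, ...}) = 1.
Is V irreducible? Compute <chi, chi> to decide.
Not irreducible (reducible): <chi, chi> = 7 > 1.

Working: <chi, chi> = (1/|G|) sum_C |C| * |chi(C)|^2 = (1/24)[1*|9|^2 + 1*|-3|^2 + 2*|2 - sqrt(3)|^2 + 2*|3|^2 + 2*|-1|^2 + 2*|-3|^2 + 2*|sqrt(3) + 2|^2 + 6*|1|^2 + 6*|1|^2]
  = (1/24)[(81) + (9) + (14 - 8*sqrt(3)) + (18) + (2) + (18) + (8*sqrt(3) + 14) + (6) + (6)] = 168/24 = 7.
A character is irreducible iff <chi, chi> = 1, so this representation is reducible.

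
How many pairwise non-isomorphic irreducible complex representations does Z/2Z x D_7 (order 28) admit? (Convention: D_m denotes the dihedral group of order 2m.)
10

The number of irreducible complex representations of a finite group equals its number of conjugacy classes. For a direct product, #classes(G x H) = #classes(G) * #classes(H). Z/2Z has 2 classes (abelian), D_7 has 5 classes, so 2 * 5 = 10, so Z/2Z x D_7 (order 28) has exactly 10 irreducible complex representations.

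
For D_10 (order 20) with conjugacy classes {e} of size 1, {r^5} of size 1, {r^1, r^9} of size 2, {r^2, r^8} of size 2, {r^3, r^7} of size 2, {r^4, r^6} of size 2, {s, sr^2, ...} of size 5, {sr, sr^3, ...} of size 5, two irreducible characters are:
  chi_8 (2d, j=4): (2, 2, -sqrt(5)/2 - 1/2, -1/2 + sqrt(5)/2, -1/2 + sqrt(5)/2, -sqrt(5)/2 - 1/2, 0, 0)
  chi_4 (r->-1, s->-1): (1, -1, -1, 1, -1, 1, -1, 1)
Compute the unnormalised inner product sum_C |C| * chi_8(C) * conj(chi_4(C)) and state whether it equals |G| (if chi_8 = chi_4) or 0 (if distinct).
Sum = 0; so <chi_8, chi_4> = 0 (distinct irreducibles are orthogonal).

Compute term by term over conjugacy classes (|C| * chi_8(C) * conj(chi_4(C))):
  1*(2)*conj(1) + 1*(2)*conj(-1) + 2*(-sqrt(5)/2 - 1/2)*conj(-1) + 2*(-1/2 + sqrt(5)/2)*conj(1) + 2*(-1/2 + sqrt(5)/2)*conj(-1) + 2*(-sqrt(5)/2 - 1/2)*conj(1) + 5*(0)*conj(-1) + 5*(0)*conj(1)
  = (2) + (-2) + (1 + sqrt(5)) + (-1 + sqrt(5)) + (1 - sqrt(5)) + (-sqrt(5) - 1) + (0) + (0)
  = 0.
Dividing by |G| = 20 gives 0/20 = 0, matching the row-orthogonality relation <chi_8, chi_4> = [chi_8 = chi_4].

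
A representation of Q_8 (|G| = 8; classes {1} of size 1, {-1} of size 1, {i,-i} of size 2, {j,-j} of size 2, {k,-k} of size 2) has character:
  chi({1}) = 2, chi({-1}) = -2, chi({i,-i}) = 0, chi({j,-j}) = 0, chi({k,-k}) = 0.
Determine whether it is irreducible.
Irreducible: <chi, chi> = 1.

Proof sketch: <chi, chi> = (1/|G|) sum_C |C| * |chi(C)|^2 = (1/8)[1*|2|^2 + 1*|-2|^2 + 2*|0|^2 + 2*|0|^2 + 2*|0|^2]
  = (1/8)[(4) + (4) + (0) + (0) + (0)] = 8/8 = 1.
A character is irreducible iff <chi, chi> = 1, so this representation is irreducible.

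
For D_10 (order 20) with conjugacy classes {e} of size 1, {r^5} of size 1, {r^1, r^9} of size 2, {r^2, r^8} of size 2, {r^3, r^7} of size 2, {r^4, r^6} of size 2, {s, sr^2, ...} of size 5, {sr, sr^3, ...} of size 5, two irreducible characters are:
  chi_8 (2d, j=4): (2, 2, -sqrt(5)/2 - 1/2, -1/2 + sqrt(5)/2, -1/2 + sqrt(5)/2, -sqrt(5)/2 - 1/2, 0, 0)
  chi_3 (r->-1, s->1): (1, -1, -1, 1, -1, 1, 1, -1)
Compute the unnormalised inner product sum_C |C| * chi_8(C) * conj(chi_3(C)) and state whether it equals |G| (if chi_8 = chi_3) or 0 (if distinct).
Sum = 0; so <chi_8, chi_3> = 0 (distinct irreducibles are orthogonal).

Compute term by term over conjugacy classes (|C| * chi_8(C) * conj(chi_3(C))):
  1*(2)*conj(1) + 1*(2)*conj(-1) + 2*(-sqrt(5)/2 - 1/2)*conj(-1) + 2*(-1/2 + sqrt(5)/2)*conj(1) + 2*(-1/2 + sqrt(5)/2)*conj(-1) + 2*(-sqrt(5)/2 - 1/2)*conj(1) + 5*(0)*conj(1) + 5*(0)*conj(-1)
  = (2) + (-2) + (1 + sqrt(5)) + (-1 + sqrt(5)) + (1 - sqrt(5)) + (-sqrt(5) - 1) + (0) + (0)
  = 0.
Dividing by |G| = 20 gives 0/20 = 0, matching the row-orthogonality relation <chi_8, chi_3> = [chi_8 = chi_3].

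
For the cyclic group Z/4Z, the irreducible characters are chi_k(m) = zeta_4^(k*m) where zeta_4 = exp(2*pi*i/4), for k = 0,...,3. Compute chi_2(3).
chi_2(3) = zeta_4^6 = -1

Justification: chi_2(3) = zeta_4^(2*3) = zeta_4^6. Since zeta_4^4 = 1, this equals zeta_4^2 = exp(2*pi*i*2/4) = -1.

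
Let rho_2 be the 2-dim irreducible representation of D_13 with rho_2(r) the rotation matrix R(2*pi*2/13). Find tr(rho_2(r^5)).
chi_{rho_2}(r^5) = 2*cos(2*pi*2*5/13) = 2*cos(6*pi/13)

Working: rho_2(r^5) is rotation by angle 2*pi*2*5/13, whose trace is 2*cos(2*pi*2*5/13) = 2*cos(6*pi/13).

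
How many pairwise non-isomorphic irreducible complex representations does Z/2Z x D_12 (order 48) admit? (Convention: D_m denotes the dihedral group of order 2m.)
18

Details: The number of irreducible complex representations of a finite group equals its number of conjugacy classes. For a direct product, #classes(G x H) = #classes(G) * #classes(H). Z/2Z has 2 classes (abelian), D_12 has 9 classes, so 2 * 9 = 18, so Z/2Z x D_12 (order 48) has exactly 18 irreducible complex representations.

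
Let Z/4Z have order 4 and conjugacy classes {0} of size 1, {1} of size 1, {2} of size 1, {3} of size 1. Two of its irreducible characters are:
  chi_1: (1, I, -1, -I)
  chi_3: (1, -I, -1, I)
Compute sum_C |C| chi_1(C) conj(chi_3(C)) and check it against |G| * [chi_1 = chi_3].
Sum = 0; so <chi_1, chi_3> = 0 (distinct irreducibles are orthogonal).

Proof sketch: Compute term by term over conjugacy classes (|C| * chi_1(C) * conj(chi_3(C))):
  1*(1)*conj(1) + 1*(I)*conj(-I) + 1*(-1)*conj(-1) + 1*(-I)*conj(I)
  = (1) + (-1) + (1) + (-1)
  = 0.
(Exp terms are combined using exp(i*s)*conj(exp(i*t)) = exp(i*(s-t)), and sums of them are collapsed using the identity that for every m > 1 the m distinct m-th roots of unity sum to 0, e.g. 1 + exp(2*I*pi/3) + exp(-2*I*pi/3) = 0.)
Dividing by |G| = 4 gives 0/4 = 0, matching the row-orthogonality relation <chi_1, chi_3> = [chi_1 = chi_3].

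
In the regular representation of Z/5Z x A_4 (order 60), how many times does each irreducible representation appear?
Each irreducible V_i of dimension d_i appears with multiplicity d_i, i.e. rho_reg = (direct sum over all irreducibles V_i) d_i V_i. The irreducible dimensions for Z/5Z x A_4 are 1, 1, 1, 1, 1, 1, 1, 1, 1, 1, 1, 1, 1, 1, 1, 3, 3, 3, 3, 3: 15 irreducibles of dimension 1, each with multiplicity 1; 5 irreducibles of dimension 3, each with multiplicity 3. Total dimension 15*1*1 + 5*3*3 = 60 = |G|.

Reasoning: General theorem: in the regular representation of a finite group G, each irreducible appears with multiplicity equal to its dimension. Check: dim(rho_reg) = sum d_i^2 = 1 + 1 + 1 + 1 + 1 + 1 + 1 + 1 + 1 + 1 + 1 + 1 + 1 + 1 + 1 + 9 + 9 + 9 + 9 + 9 = 60 = |G|.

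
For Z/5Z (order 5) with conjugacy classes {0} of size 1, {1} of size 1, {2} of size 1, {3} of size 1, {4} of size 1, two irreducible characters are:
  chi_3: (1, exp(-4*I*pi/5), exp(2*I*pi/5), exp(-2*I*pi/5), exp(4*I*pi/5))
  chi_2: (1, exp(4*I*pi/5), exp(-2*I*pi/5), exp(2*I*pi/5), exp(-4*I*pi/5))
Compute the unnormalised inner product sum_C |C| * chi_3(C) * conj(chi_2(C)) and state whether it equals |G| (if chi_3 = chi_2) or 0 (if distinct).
Sum = 0; so <chi_3, chi_2> = 0 (distinct irreducibles are orthogonal).

Justification: Compute term by term over conjugacy classes (|C| * chi_3(C) * conj(chi_2(C))):
  1*(1)*conj(1) + 1*(exp(-4*I*pi/5))*conj(exp(4*I*pi/5)) + 1*(exp(2*I*pi/5))*conj(exp(-2*I*pi/5)) + 1*(exp(-2*I*pi/5))*conj(exp(2*I*pi/5)) + 1*(exp(4*I*pi/5))*conj(exp(-4*I*pi/5))
  = (1) + (exp(2*I*pi/5)) + (exp(4*I*pi/5)) + (exp(-4*I*pi/5)) + (exp(-2*I*pi/5))
  = 0.
(Exp terms are combined using exp(i*s)*conj(exp(i*t)) = exp(i*(s-t)), and sums of them are collapsed using the identity that for every m > 1 the m distinct m-th roots of unity sum to 0, e.g. 1 + exp(2*I*pi/3) + exp(-2*I*pi/3) = 0.)
Dividing by |G| = 5 gives 0/5 = 0, matching the row-orthogonality relation <chi_3, chi_2> = [chi_3 = chi_2].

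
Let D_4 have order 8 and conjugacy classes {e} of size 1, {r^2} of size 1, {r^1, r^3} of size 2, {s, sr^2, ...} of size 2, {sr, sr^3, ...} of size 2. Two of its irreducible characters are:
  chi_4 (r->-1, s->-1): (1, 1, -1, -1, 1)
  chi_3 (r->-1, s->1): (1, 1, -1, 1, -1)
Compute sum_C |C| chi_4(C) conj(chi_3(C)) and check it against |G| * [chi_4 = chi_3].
Sum = 0; so <chi_4, chi_3> = 0 (distinct irreducibles are orthogonal).

Proof sketch: Compute term by term over conjugacy classes (|C| * chi_4(C) * conj(chi_3(C))):
  1*(1)*conj(1) + 1*(1)*conj(1) + 2*(-1)*conj(-1) + 2*(-1)*conj(1) + 2*(1)*conj(-1)
  = (1) + (1) + (2) + (-2) + (-2)
  = 0.
Dividing by |G| = 8 gives 0/8 = 0, matching the row-orthogonality relation <chi_4, chi_3> = [chi_4 = chi_3].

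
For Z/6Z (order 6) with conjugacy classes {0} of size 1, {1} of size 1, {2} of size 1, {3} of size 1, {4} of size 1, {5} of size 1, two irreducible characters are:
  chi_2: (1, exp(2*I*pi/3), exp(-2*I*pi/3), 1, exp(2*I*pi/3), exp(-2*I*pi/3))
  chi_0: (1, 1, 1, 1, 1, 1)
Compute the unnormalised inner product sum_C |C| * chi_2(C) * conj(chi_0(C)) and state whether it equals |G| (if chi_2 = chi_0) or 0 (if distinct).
Sum = 0; so <chi_2, chi_0> = 0 (distinct irreducibles are orthogonal).

Reasoning: Compute term by term over conjugacy classes (|C| * chi_2(C) * conj(chi_0(C))):
  1*(1)*conj(1) + 1*(exp(2*I*pi/3))*conj(1) + 1*(exp(-2*I*pi/3))*conj(1) + 1*(1)*conj(1) + 1*(exp(2*I*pi/3))*conj(1) + 1*(exp(-2*I*pi/3))*conj(1)
  = (1) + (exp(2*I*pi/3)) + (exp(-2*I*pi/3)) + (1) + (exp(2*I*pi/3)) + (exp(-2*I*pi/3))
  = 0.
(Exp terms are combined using exp(i*s)*conj(exp(i*t)) = exp(i*(s-t)), and sums of them are collapsed using the identity that for every m > 1 the m distinct m-th roots of unity sum to 0, e.g. 1 + exp(2*I*pi/3) + exp(-2*I*pi/3) = 0.)
Dividing by |G| = 6 gives 0/6 = 0, matching the row-orthogonality relation <chi_2, chi_0> = [chi_2 = chi_0].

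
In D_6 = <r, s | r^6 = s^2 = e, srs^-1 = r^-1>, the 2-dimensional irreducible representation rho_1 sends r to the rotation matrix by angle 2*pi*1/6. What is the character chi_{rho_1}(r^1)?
chi_{rho_1}(r^1) = 2*cos(2*pi*1*1/6) = 1

Derivation: rho_1(r^1) is rotation by angle 2*pi*1*1/6, whose trace is 2*cos(2*pi*1*1/6) = 1.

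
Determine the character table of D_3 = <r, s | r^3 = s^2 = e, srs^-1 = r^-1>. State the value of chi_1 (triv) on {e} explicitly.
Conjugacy classes: {e} of size 1, {r^1, r^2} of size 2, {s, sr, ..., sr^2} of size 3.
Character table:
  irrep \ class              {e} (size 1)  {r^1, r^2} (size 2)  {s, sr, ..., sr^2} (size 3)
  chi_1 (triv)               1             1                    1                          
  chi_2 (sign: r->1, s->-1)  1             1                    -1                         
  chi_3 (2d, j=1)            2             -1                   0                          

Spot check: chi_1 (triv) on {e} = 1.

Derivation: D_3 has order 2*3 = 6 with 3 conjugacy classes, hence 3 irreducibles. Sum of squared dims 1 + 1 + 4 = 6 = |G|. Linear characters come from the abelianisation; the 2-dimensional irreps have character r^k -> 2*cos(2*pi*j*k/3), reflections -> 0.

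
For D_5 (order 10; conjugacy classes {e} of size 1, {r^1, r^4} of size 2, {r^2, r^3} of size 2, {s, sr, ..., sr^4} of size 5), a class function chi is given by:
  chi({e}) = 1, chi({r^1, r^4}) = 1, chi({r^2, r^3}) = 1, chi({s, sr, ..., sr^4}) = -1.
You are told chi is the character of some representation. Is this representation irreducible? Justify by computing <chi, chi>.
Irreducible: <chi, chi> = 1.

Why: <chi, chi> = (1/|G|) sum_C |C| * |chi(C)|^2 = (1/10)[1*|1|^2 + 2*|1|^2 + 2*|1|^2 + 5*|-1|^2]
  = (1/10)[(1) + (2) + (2) + (5)] = 10/10 = 1.
A character is irreducible iff <chi, chi> = 1, so this representation is irreducible.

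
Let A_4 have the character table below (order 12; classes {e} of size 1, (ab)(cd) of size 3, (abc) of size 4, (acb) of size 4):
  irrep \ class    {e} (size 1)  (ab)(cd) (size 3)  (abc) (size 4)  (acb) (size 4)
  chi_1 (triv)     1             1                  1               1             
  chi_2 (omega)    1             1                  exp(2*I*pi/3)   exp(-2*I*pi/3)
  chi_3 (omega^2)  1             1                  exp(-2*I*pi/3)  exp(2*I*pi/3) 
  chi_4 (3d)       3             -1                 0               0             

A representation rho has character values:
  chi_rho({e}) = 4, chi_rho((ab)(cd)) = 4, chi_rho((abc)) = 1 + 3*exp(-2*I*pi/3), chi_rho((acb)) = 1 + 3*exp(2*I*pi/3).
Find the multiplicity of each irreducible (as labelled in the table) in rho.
Multiplicities: chi_1: 1, chi_2: 0, chi_3: 3, chi_4: 0.

Use <chi_rho, chi> = (1/|G|) sum_C |C| * chi_rho(C) * conj(chi(C)) with |G| = 12 for each irreducible chi in the table:
  <chi_rho, chi_1> = (1/12)[1*(4)*conj(1) + 3*(4)*conj(1) + 4*(1 + 3*exp(-2*I*pi/3))*conj(1) + 4*(1 + 3*exp(2*I*pi/3))*conj(1)]
      = (1/12)[(4) + (12) + (4 + 12*exp(-2*I*pi/3)) + (4 + 12*exp(2*I*pi/3))] = 12/12 = 1
  <chi_rho, chi_2> = (1/12)[1*(4)*conj(1) + 3*(4)*conj(1) + 4*(1 + 3*exp(-2*I*pi/3))*conj(exp(2*I*pi/3)) + 4*(1 + 3*exp(2*I*pi/3))*conj(exp(-2*I*pi/3))]
      = (1/12)[(4) + (12) + (4*exp(-2*I*pi/3) + 12*exp(2*I*pi/3)) + (12*exp(-2*I*pi/3) + 4*exp(2*I*pi/3))] = 0/12 = 0
  <chi_rho, chi_3> = (1/12)[1*(4)*conj(1) + 3*(4)*conj(1) + 4*(1 + 3*exp(-2*I*pi/3))*conj(exp(-2*I*pi/3)) + 4*(1 + 3*exp(2*I*pi/3))*conj(exp(2*I*pi/3))]
      = (1/12)[(4) + (12) + (12 + 4*exp(2*I*pi/3)) + (12 + 4*exp(-2*I*pi/3))] = 36/12 = 3
  <chi_rho, chi_4> = (1/12)[1*(4)*conj(3) + 3*(4)*conj(-1) + 4*(1 + 3*exp(-2*I*pi/3))*conj(0) + 4*(1 + 3*exp(2*I*pi/3))*conj(0)]
      = (1/12)[(12) + (-12) + (0) + (0)] = 0/12 = 0
(Exp terms are combined using exp(i*s)*conj(exp(i*t)) = exp(i*(s-t)), and sums of them are collapsed using the identity that for every m > 1 the m distinct m-th roots of unity sum to 0, e.g. 1 + exp(2*I*pi/3) + exp(-2*I*pi/3) = 0.)
Dimension check: dim(rho) = sum (mult * dim) = 1*1 + 0*1 + 3*1 + 0*3 = 4 = chi_rho(e) = 4.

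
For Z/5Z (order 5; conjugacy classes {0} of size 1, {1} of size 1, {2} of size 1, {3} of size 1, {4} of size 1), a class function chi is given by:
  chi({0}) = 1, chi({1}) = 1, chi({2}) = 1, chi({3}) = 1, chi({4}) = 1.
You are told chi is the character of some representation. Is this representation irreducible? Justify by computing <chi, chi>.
Irreducible: <chi, chi> = 1.

Why: <chi, chi> = (1/|G|) sum_C |C| * |chi(C)|^2 = (1/5)[1*|1|^2 + 1*|1|^2 + 1*|1|^2 + 1*|1|^2 + 1*|1|^2]
  = (1/5)[(1) + (1) + (1) + (1) + (1)] = 5/5 = 1.
(Exp terms are combined using exp(i*s)*conj(exp(i*t)) = exp(i*(s-t)), and sums of them are collapsed using the identity that for every m > 1 the m distinct m-th roots of unity sum to 0, e.g. 1 + exp(2*I*pi/3) + exp(-2*I*pi/3) = 0.)
A character is irreducible iff <chi, chi> = 1, so this representation is irreducible.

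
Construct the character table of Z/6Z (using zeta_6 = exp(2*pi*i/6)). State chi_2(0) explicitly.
Character table of Z/6Z (irreps indexed chi_0,...,chi_5 with chi_k(m) = zeta_6^(k*m), zeta_6 = exp(2*pi*i/6)):
  irrep \ class  {0} (size 1)  {1} (size 1)    {2} (size 1)    {3} (size 1)  {4} (size 1)    {5} (size 1)  
  chi_0          1             1               1               1             1               1             
  chi_1          1             exp(I*pi/3)     exp(2*I*pi/3)   -1            exp(-2*I*pi/3)  exp(-I*pi/3)  
  chi_2          1             exp(2*I*pi/3)   exp(-2*I*pi/3)  1             exp(2*I*pi/3)   exp(-2*I*pi/3)
  chi_3          1             -1              1               -1            1               -1            
  chi_4          1             exp(-2*I*pi/3)  exp(2*I*pi/3)   1             exp(-2*I*pi/3)  exp(2*I*pi/3) 
  chi_5          1             exp(-I*pi/3)    exp(-2*I*pi/3)  -1            exp(2*I*pi/3)   exp(I*pi/3)   

Spot check: chi_2(0) = zeta_6^(2*0) = zeta_6^0 = 1.

Z/6Z is abelian, so all 6 irreducible complex representations are 1-dimensional. They are given by chi_k(m) = zeta_6^(k*m) for k = 0,...,5. Row orthogonality: sum_m chi_k(m) conj(chi_l(m)) = 6 * [k = l].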